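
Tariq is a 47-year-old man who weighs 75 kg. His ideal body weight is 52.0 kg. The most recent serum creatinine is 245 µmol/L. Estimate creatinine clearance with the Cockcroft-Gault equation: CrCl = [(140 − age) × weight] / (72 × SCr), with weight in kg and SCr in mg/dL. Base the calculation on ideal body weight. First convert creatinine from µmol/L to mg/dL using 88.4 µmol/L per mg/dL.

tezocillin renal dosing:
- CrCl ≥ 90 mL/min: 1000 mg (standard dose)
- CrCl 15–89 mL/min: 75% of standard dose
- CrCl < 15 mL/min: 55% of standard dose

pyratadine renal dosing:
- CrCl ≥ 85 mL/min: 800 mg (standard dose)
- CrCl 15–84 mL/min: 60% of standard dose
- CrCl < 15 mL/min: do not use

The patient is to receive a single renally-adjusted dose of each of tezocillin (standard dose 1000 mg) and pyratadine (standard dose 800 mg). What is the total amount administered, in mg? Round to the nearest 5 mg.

1230 mg

SCr = 245 / 88.4 = 2.771 mg/dL
CrCl = (140 − 47) × 52 / (72 × 2.771) = 4836.0 / 199.51 ≈ 24.2 mL/min
CrCl ≈ 24 mL/min.
tezocillin: 15–89 mL/min → 75% of 1000 mg = 750 mg.
pyratadine: 15–84 mL/min → 60% of 800 mg = 480 mg.
Total = 750 + 480 = 1230 mg.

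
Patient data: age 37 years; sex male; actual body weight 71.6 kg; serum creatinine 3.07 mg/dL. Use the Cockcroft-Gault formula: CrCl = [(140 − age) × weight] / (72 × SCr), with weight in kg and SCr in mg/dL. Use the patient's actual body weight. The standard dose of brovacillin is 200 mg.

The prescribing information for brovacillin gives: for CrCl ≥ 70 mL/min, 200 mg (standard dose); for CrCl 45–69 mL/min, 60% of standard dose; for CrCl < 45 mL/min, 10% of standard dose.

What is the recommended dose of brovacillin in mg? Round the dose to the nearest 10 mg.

20 mg

CrCl = (140 − 37) × 71.6 / (72 × 3.07) = 7374.8 / 221.04 ≈ 33.4 mL/min
CrCl ≈ 33 mL/min → bracket < 45 mL/min.
10% of 200 mg = 20 mg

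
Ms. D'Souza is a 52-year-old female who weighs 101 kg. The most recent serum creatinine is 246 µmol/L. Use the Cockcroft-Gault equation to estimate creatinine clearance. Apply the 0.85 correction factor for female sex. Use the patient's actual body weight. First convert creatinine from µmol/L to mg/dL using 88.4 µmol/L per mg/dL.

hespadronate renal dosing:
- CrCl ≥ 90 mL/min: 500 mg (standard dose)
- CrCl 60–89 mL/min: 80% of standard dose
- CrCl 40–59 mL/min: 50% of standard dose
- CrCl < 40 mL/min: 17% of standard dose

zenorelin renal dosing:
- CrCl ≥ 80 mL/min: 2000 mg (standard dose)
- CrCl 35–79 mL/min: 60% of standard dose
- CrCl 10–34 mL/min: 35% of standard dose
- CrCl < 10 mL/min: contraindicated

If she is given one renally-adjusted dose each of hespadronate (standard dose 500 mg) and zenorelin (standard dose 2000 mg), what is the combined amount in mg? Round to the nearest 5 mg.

1285 mg

SCr = 246 / 88.4 = 2.783 mg/dL
CrCl = (140 − 52) × 101 / (72 × 2.783) × 0.85 = 8888.0 / 200.38 × 0.85 ≈ 37.7 mL/min
CrCl ≈ 38 mL/min.
hespadronate: < 40 mL/min → 17% of 500 mg = 85 mg.
zenorelin: 35–79 mL/min → 60% of 2000 mg = 1200 mg.
Total = 85 + 1200 = 1285 mg.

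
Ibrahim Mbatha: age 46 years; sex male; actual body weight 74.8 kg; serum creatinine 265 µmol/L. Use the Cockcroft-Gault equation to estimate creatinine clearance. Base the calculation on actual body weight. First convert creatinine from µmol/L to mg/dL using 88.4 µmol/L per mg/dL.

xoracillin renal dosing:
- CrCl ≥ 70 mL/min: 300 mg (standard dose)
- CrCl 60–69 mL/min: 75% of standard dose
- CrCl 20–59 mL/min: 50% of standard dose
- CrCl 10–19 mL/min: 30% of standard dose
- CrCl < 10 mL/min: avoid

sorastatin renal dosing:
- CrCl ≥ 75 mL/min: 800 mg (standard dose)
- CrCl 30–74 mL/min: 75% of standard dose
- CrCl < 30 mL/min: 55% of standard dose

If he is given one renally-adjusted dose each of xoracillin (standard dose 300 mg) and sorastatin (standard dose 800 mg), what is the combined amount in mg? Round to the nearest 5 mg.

750 mg

SCr = 265 / 88.4 = 2.998 mg/dL
CrCl = (140 − 46) × 74.8 / (72 × 2.998) = 7031.2 / 215.86 ≈ 32.6 mL/min
CrCl ≈ 33 mL/min.
xoracillin: 20–59 mL/min → 50% of 300 mg = 150 mg.
sorastatin: 30–74 mL/min → 75% of 800 mg = 600 mg.
Total = 150 + 600 = 750 mg.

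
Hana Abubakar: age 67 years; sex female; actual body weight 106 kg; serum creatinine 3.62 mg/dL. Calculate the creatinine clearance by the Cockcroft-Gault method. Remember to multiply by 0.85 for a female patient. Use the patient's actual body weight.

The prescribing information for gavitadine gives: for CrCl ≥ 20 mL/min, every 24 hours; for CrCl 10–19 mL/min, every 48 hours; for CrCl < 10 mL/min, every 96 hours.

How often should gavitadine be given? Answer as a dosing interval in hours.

CrCl = (140 − 67) × 106 / (72 × 3.62) × 0.85 = 7738.0 / 260.64 × 0.85 ≈ 25.2 mL/min
CrCl ≈ 25 mL/min → bracket ≥ 20 mL/min → every 24 hours.

every 24 hours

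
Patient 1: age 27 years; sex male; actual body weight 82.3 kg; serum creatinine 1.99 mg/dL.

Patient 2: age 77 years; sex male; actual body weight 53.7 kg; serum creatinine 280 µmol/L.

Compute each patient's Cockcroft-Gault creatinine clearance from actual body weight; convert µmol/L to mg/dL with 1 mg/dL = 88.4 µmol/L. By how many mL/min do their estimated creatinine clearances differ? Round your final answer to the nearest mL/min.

Patient 1: CrCl = (140 − 27) × 82.3 / (72 × 1.99) = 9299.9 / 143.28 ≈ 64.9 mL/min
Patient 2: SCr = 280 / 88.4 = 3.167 mg/dL
Patient 2: CrCl = (140 − 77) × 53.7 / (72 × 3.167) = 3383.1 / 228.02 ≈ 14.8 mL/min
|64.9 − 14.8| = 50.1 mL/min

50 mL/min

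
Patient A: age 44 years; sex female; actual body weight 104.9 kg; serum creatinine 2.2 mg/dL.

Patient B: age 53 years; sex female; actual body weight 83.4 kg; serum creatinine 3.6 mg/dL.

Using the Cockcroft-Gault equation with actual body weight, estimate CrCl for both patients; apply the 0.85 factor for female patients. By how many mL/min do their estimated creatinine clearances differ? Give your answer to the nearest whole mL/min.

30 mL/min

Patient A: CrCl = (140 − 44) × 104.9 / (72 × 2.2) × 0.85 = 10070.4 / 158.40 × 0.85 ≈ 54.0 mL/min
Patient B: CrCl = (140 − 53) × 83.4 / (72 × 3.6) × 0.85 = 7255.8 / 259.20 × 0.85 ≈ 23.8 mL/min
|54.0 − 23.8| = 30.2 mL/min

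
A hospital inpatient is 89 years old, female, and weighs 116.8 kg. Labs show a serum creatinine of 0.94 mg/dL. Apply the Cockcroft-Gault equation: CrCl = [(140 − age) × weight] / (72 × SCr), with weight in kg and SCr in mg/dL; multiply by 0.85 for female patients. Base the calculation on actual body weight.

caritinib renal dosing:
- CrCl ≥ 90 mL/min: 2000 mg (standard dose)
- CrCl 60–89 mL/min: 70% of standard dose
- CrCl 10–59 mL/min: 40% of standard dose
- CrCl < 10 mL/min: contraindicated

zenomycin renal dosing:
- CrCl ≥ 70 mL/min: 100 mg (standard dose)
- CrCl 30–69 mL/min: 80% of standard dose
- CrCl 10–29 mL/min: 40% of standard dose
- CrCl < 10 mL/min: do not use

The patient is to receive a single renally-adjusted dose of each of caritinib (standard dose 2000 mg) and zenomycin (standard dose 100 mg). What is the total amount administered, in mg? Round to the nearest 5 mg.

1500 mg

CrCl = (140 − 89) × 116.8 / (72 × 0.94) × 0.85 = 5956.8 / 67.68 × 0.85 ≈ 74.8 mL/min
CrCl ≈ 75 mL/min.
caritinib: 60–89 mL/min → 70% of 2000 mg = 1400 mg.
zenomycin: ≥ 70 mL/min → 100% of 100 mg = 100 mg.
Total = 1400 + 100 = 1500 mg.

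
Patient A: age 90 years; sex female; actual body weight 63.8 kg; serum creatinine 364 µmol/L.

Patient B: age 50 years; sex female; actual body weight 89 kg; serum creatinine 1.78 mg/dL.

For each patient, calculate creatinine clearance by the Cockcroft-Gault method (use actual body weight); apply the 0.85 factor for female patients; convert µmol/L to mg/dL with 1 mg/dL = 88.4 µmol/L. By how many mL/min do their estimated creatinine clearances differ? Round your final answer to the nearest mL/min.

Patient A: SCr = 364 / 88.4 = 4.118 mg/dL
Patient A: CrCl = (140 − 90) × 63.8 / (72 × 4.118) × 0.85 = 3190.0 / 296.50 × 0.85 ≈ 9.1 mL/min
Patient B: CrCl = (140 − 50) × 89 / (72 × 1.78) × 0.85 = 8010.0 / 128.16 × 0.85 ≈ 53.1 mL/min
|9.1 − 53.1| = 44.0 mL/min

44 mL/min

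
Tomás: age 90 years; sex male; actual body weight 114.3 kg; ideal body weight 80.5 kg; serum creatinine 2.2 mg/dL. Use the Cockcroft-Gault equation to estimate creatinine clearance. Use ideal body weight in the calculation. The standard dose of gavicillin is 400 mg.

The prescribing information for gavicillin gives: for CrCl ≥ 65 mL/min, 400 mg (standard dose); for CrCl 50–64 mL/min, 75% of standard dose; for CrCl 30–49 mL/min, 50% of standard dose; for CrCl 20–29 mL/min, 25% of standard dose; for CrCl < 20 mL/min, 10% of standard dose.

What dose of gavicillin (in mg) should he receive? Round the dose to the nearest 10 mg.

100 mg

CrCl = (140 − 90) × 80.5 / (72 × 2.2) = 4025.0 / 158.40 ≈ 25.4 mL/min
CrCl ≈ 25 mL/min → bracket 20–29 mL/min.
25% of 400 mg = 100 mg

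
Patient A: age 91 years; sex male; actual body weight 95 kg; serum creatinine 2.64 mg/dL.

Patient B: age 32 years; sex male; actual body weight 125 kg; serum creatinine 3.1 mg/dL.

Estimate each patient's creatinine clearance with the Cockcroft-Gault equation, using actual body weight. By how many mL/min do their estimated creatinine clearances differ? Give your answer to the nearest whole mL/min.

36 mL/min

Patient A: CrCl = (140 − 91) × 95 / (72 × 2.64) = 4655.0 / 190.08 ≈ 24.5 mL/min
Patient B: CrCl = (140 − 32) × 125 / (72 × 3.1) = 13500.0 / 223.20 ≈ 60.5 mL/min
|24.5 − 60.5| = 36.0 mL/min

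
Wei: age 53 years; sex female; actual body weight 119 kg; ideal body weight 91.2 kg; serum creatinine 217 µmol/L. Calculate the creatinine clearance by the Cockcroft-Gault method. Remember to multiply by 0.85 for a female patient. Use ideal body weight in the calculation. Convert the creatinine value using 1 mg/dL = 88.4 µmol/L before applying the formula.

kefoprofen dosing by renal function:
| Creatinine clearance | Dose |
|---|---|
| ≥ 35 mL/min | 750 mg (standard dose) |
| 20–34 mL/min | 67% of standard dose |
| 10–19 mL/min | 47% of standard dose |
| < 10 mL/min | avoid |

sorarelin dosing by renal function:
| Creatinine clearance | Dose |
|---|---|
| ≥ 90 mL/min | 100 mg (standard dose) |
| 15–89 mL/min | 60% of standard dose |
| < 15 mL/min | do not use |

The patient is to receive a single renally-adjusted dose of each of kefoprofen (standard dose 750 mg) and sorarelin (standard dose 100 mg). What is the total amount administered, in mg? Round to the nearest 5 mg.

810 mg

SCr = 217 / 88.4 = 2.455 mg/dL
CrCl = (140 − 53) × 91.2 / (72 × 2.455) × 0.85 = 7934.4 / 176.76 × 0.85 ≈ 38.2 mL/min
CrCl ≈ 38 mL/min.
kefoprofen: ≥ 35 mL/min → 100% of 750 mg = 750 mg.
sorarelin: 15–89 mL/min → 60% of 100 mg = 60 mg.
Total = 750 + 60 = 810 mg.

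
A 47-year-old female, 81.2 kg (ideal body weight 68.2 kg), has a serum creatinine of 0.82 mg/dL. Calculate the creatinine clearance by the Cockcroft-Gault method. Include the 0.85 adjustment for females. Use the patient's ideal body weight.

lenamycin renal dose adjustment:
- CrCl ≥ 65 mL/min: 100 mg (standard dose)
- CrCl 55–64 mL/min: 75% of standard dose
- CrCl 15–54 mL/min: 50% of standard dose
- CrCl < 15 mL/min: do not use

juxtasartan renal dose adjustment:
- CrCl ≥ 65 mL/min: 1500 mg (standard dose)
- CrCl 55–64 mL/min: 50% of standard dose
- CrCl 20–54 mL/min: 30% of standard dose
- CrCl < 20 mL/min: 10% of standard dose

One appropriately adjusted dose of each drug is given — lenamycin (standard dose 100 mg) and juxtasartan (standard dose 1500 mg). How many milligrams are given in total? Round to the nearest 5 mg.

CrCl = (140 − 47) × 68.2 / (72 × 0.82) × 0.85 = 6342.6 / 59.04 × 0.85 ≈ 91.3 mL/min
CrCl ≈ 91 mL/min.
lenamycin: ≥ 65 mL/min → 100% of 100 mg = 100 mg.
juxtasartan: ≥ 65 mL/min → 100% of 1500 mg = 1500 mg.
Total = 100 + 1500 = 1600 mg.

1600 mg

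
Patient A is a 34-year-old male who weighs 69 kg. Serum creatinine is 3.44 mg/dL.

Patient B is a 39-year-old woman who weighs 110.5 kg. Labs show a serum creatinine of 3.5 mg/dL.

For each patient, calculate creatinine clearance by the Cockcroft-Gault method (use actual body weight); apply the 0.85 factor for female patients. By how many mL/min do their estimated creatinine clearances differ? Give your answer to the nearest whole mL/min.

Patient A: CrCl = (140 − 34) × 69 / (72 × 3.44) = 7314.0 / 247.68 ≈ 29.5 mL/min
Patient B: CrCl = (140 − 39) × 110.5 / (72 × 3.5) × 0.85 = 11160.5 / 252.00 × 0.85 ≈ 37.6 mL/min
|29.5 − 37.6| = 8.1 mL/min

8 mL/min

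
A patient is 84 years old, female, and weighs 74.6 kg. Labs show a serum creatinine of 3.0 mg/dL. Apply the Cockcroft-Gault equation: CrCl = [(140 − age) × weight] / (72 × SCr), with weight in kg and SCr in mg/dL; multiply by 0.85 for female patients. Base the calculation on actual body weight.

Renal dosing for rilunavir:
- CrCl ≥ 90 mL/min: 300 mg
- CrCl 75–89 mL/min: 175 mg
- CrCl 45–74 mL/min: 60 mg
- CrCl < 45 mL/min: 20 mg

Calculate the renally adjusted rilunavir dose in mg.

20 mg

CrCl = (140 − 84) × 74.6 / (72 × 3) × 0.85 = 4177.6 / 216.00 × 0.85 ≈ 16.4 mL/min
CrCl ≈ 16 mL/min → bracket < 45 mL/min.
Dose for this bracket: 20 mg.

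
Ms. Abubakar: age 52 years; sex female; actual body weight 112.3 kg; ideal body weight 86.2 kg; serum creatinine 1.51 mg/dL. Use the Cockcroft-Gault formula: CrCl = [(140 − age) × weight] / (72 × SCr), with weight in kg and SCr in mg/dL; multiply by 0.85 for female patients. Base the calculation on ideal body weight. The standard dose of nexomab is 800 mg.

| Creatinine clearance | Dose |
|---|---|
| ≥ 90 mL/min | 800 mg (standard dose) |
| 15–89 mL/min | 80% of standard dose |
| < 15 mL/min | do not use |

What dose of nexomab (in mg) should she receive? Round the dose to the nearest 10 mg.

640 mg

CrCl = (140 − 52) × 86.2 / (72 × 1.51) × 0.85 = 7585.6 / 108.72 × 0.85 ≈ 59.3 mL/min
CrCl ≈ 59 mL/min → bracket 15–89 mL/min.
80% of 800 mg = 640 mg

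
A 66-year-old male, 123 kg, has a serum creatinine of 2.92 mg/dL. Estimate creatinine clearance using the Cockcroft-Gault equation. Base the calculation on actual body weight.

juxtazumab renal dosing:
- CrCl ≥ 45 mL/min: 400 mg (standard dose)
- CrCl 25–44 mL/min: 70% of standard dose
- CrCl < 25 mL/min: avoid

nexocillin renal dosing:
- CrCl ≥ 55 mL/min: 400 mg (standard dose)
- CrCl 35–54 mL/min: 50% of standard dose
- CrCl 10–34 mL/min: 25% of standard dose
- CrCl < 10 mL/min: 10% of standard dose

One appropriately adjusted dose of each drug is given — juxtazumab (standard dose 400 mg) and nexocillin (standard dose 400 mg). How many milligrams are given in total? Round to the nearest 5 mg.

480 mg

CrCl = (140 − 66) × 123 / (72 × 2.92) = 9102.0 / 210.24 ≈ 43.3 mL/min
CrCl ≈ 43 mL/min.
juxtazumab: 25–44 mL/min → 70% of 400 mg = 280 mg.
nexocillin: 35–54 mL/min → 50% of 400 mg = 200 mg.
Total = 280 + 200 = 480 mg.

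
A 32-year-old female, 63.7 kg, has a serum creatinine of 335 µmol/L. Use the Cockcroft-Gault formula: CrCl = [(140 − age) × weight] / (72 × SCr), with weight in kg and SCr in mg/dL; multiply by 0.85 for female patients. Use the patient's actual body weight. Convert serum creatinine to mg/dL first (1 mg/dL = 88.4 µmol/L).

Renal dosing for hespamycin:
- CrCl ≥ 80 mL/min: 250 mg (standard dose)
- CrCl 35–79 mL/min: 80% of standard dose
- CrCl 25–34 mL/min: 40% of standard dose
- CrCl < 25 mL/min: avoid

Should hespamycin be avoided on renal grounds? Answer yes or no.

yes

SCr = 335 / 88.4 = 3.79 mg/dL
CrCl = (140 − 32) × 63.7 / (72 × 3.79) × 0.85 = 6879.6 / 272.88 × 0.85 ≈ 21.4 mL/min
CrCl ≈ 21 mL/min, which is < 25 mL/min.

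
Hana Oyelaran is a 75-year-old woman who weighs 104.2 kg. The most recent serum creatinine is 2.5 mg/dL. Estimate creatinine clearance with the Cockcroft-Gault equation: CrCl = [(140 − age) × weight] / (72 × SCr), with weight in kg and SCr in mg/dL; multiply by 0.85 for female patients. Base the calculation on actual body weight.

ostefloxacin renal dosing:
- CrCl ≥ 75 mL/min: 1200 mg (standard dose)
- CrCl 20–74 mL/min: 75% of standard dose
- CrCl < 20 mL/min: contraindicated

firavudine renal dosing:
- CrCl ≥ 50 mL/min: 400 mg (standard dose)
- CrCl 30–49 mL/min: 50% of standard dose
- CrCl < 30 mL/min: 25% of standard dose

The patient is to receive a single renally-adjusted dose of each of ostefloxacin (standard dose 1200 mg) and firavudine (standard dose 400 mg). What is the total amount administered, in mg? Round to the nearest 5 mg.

CrCl = (140 − 75) × 104.2 / (72 × 2.5) × 0.85 = 6773.0 / 180.00 × 0.85 ≈ 32.0 mL/min
CrCl ≈ 32 mL/min.
ostefloxacin: 20–74 mL/min → 75% of 1200 mg = 900 mg.
firavudine: 30–49 mL/min → 50% of 400 mg = 200 mg.
Total = 900 + 200 = 1100 mg.

1100 mg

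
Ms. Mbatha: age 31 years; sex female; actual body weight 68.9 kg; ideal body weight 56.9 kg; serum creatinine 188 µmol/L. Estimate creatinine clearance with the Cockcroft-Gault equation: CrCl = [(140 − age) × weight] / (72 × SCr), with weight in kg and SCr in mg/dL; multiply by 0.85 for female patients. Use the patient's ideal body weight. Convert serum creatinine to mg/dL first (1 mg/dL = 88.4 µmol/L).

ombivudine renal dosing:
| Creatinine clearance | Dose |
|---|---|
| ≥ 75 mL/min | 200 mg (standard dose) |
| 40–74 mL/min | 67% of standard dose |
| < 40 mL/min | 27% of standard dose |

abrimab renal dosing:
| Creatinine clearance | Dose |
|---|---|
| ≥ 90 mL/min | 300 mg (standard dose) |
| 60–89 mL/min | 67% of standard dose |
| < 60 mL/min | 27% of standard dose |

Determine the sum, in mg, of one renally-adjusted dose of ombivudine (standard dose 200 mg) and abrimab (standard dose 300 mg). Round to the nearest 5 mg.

135 mg

SCr = 188 / 88.4 = 2.127 mg/dL
CrCl = (140 − 31) × 56.9 / (72 × 2.127) × 0.85 = 6202.1 / 153.14 × 0.85 ≈ 34.4 mL/min
CrCl ≈ 34 mL/min.
ombivudine: < 40 mL/min → 27% of 200 mg = 54 mg.
abrimab: < 60 mL/min → 27% of 300 mg = 81 mg.
Total = 54 + 81 = 135 mg.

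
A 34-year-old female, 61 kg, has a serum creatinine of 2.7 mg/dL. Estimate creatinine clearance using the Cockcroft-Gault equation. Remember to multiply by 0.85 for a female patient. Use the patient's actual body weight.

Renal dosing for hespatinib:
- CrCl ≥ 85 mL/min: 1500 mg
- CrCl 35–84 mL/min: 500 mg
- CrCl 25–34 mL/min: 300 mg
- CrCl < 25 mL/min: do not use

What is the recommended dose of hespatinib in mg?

CrCl = (140 − 34) × 61 / (72 × 2.7) × 0.85 = 6466.0 / 194.40 × 0.85 ≈ 28.3 mL/min
CrCl ≈ 28 mL/min → bracket 25–34 mL/min.
Dose for this bracket: 300 mg.

300 mg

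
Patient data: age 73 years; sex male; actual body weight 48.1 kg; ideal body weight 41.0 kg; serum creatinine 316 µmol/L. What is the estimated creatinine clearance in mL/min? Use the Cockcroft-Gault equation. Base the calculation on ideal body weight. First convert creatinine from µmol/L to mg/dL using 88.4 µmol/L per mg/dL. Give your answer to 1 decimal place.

10.7 mL/min

SCr = 316 / 88.4 = 3.575 mg/dL
CrCl = (140 − 73) × 41 / (72 × 3.575) = 2747.0 / 257.40 ≈ 10.7 mL/min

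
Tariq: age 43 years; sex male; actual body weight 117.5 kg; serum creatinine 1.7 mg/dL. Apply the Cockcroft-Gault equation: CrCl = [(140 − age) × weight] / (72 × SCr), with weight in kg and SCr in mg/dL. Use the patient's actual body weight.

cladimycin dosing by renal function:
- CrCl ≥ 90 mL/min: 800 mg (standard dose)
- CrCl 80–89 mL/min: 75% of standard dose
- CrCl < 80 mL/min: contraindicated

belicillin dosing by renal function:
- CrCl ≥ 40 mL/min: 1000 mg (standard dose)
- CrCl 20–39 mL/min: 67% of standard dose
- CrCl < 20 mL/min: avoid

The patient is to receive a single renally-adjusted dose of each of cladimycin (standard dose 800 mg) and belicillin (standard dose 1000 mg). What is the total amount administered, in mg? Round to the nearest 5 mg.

CrCl = (140 − 43) × 117.5 / (72 × 1.7) = 11397.5 / 122.40 ≈ 93.1 mL/min
CrCl ≈ 93 mL/min.
cladimycin: ≥ 90 mL/min → 100% of 800 mg = 800 mg.
belicillin: ≥ 40 mL/min → 100% of 1000 mg = 1000 mg.
Total = 800 + 1000 = 1800 mg.

1800 mg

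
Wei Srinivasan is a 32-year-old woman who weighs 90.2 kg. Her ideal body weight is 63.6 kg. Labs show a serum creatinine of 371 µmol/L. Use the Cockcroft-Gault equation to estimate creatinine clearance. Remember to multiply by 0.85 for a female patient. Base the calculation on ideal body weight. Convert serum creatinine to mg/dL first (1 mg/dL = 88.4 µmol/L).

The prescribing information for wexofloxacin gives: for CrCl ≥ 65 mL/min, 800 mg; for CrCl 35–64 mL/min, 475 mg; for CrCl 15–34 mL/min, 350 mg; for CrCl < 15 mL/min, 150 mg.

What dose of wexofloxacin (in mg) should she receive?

SCr = 371 / 88.4 = 4.197 mg/dL
CrCl = (140 − 32) × 63.6 / (72 × 4.197) × 0.85 = 6868.8 / 302.18 × 0.85 ≈ 19.3 mL/min
CrCl ≈ 19 mL/min → bracket 15–34 mL/min.
Dose for this bracket: 350 mg.

350 mg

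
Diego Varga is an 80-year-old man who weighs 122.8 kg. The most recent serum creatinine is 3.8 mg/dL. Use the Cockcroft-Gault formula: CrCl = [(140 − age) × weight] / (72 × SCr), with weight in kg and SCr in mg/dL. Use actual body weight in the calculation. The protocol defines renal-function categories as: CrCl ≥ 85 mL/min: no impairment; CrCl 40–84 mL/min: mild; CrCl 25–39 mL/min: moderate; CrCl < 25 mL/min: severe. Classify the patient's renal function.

CrCl = (140 − 80) × 122.8 / (72 × 3.8) = 7368.0 / 273.60 ≈ 26.9 mL/min
27 mL/min falls in the 'moderate' range.

moderate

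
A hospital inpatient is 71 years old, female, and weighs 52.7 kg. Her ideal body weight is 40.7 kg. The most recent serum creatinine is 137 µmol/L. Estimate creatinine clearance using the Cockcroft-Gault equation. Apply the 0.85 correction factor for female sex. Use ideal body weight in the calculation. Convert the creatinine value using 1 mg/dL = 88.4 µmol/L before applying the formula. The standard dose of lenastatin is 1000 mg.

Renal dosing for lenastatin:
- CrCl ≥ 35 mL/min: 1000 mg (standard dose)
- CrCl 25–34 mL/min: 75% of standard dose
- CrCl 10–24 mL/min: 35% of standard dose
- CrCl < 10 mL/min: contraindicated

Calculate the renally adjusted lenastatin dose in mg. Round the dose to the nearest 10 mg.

SCr = 137 / 88.4 = 1.55 mg/dL
CrCl = (140 − 71) × 40.7 / (72 × 1.55) × 0.85 = 2808.3 / 111.60 × 0.85 ≈ 21.4 mL/min
CrCl ≈ 21 mL/min → bracket 10–24 mL/min.
35% of 1000 mg = 350 mg

350 mg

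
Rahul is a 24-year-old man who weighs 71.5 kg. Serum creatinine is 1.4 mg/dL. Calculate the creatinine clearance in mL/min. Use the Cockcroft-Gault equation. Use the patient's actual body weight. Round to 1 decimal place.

CrCl = (140 − 24) × 71.5 / (72 × 1.4) = 8294.0 / 100.80 ≈ 82.3 mL/min

82.3 mL/min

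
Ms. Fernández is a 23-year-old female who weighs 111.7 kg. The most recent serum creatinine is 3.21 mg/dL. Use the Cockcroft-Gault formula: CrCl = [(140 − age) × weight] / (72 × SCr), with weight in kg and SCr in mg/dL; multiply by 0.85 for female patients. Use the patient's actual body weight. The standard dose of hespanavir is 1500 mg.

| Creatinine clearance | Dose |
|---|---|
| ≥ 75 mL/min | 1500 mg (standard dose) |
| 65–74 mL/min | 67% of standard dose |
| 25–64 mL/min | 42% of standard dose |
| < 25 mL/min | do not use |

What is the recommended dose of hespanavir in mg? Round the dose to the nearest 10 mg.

CrCl = (140 − 23) × 111.7 / (72 × 3.21) × 0.85 = 13068.9 / 231.12 × 0.85 ≈ 48.1 mL/min
CrCl ≈ 48 mL/min → bracket 25–64 mL/min.
42% of 1500 mg = 630 mg

630 mg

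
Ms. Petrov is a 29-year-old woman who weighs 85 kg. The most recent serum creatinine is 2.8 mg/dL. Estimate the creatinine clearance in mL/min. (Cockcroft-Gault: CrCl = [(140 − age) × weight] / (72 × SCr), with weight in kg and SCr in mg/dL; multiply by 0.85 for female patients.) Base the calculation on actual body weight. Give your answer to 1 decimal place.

CrCl = (140 − 29) × 85 / (72 × 2.8) × 0.85 = 9435.0 / 201.60 × 0.85 ≈ 39.8 mL/min

39.8 mL/min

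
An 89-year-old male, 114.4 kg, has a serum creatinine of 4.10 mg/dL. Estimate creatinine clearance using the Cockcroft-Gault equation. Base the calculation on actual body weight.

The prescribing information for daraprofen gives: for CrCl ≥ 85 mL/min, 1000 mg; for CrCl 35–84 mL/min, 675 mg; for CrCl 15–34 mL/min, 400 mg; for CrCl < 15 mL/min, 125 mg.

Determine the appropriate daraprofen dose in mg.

CrCl = (140 − 89) × 114.4 / (72 × 4.1) = 5834.4 / 295.20 ≈ 19.8 mL/min
CrCl ≈ 20 mL/min → bracket 15–34 mL/min.
Dose for this bracket: 400 mg.

400 mg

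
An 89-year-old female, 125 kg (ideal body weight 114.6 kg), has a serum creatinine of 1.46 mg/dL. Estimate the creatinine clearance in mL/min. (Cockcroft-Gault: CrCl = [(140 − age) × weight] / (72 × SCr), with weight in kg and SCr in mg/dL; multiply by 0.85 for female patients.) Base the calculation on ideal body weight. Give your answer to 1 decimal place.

47.3 mL/min

CrCl = (140 − 89) × 114.6 / (72 × 1.46) × 0.85 = 5844.6 / 105.12 × 0.85 ≈ 47.3 mL/min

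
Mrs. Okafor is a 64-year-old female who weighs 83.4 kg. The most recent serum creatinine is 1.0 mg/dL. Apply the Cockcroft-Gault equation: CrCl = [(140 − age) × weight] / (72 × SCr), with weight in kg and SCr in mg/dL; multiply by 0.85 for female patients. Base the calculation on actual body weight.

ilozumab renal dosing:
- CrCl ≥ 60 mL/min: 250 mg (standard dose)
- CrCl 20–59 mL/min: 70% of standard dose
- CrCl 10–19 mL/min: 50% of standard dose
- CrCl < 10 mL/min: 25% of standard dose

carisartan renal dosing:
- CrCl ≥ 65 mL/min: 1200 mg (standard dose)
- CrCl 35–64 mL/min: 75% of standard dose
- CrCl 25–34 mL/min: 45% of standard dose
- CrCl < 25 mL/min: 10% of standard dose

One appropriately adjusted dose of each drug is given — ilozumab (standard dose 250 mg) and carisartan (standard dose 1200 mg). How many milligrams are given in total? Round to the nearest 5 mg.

CrCl = (140 − 64) × 83.4 / (72 × 1) × 0.85 = 6338.4 / 72.00 × 0.85 ≈ 74.8 mL/min
CrCl ≈ 75 mL/min.
ilozumab: ≥ 60 mL/min → 100% of 250 mg = 250 mg.
carisartan: ≥ 65 mL/min → 100% of 1200 mg = 1200 mg.
Total = 250 + 1200 = 1450 mg.

1450 mg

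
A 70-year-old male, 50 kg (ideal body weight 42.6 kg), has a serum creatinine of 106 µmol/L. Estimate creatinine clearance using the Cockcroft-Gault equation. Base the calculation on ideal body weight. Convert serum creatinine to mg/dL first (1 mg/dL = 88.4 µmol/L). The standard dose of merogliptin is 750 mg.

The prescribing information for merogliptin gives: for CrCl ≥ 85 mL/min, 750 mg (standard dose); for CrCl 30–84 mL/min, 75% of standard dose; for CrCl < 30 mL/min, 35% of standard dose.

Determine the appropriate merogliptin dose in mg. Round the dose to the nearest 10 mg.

560 mg

SCr = 106 / 88.4 = 1.199 mg/dL
CrCl = (140 − 70) × 42.6 / (72 × 1.199) = 2982.0 / 86.33 ≈ 34.5 mL/min
CrCl ≈ 35 mL/min → bracket 30–84 mL/min.
75% of 750 mg = 562.5 mg → 560 mg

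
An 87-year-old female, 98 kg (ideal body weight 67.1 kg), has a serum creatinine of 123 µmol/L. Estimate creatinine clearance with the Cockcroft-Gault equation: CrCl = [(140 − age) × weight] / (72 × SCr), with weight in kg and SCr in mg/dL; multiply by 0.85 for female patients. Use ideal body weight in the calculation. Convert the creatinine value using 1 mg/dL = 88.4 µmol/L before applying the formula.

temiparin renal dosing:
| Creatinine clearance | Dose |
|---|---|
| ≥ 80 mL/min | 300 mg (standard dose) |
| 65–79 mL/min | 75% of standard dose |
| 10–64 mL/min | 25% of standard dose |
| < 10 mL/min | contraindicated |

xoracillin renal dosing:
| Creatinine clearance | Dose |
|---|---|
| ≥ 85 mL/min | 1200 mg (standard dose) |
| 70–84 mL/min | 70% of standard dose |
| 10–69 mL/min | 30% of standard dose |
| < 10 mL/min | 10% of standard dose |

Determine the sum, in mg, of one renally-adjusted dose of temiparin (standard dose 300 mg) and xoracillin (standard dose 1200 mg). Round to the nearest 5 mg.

SCr = 123 / 88.4 = 1.391 mg/dL
CrCl = (140 − 87) × 67.1 / (72 × 1.391) × 0.85 = 3556.3 / 100.15 × 0.85 ≈ 30.2 mL/min
CrCl ≈ 30 mL/min.
temiparin: 10–64 mL/min → 25% of 300 mg = 75 mg.
xoracillin: 10–69 mL/min → 30% of 1200 mg = 360 mg.
Total = 75 + 360 = 435 mg.

435 mg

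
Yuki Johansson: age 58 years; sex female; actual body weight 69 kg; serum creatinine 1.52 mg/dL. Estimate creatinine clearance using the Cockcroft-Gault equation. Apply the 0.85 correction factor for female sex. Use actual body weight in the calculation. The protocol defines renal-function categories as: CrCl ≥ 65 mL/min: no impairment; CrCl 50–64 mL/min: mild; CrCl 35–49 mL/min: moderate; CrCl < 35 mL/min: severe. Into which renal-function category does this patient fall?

CrCl = (140 − 58) × 69 / (72 × 1.52) × 0.85 = 5658.0 / 109.44 × 0.85 ≈ 43.9 mL/min
44 mL/min falls in the 'moderate' range.

moderate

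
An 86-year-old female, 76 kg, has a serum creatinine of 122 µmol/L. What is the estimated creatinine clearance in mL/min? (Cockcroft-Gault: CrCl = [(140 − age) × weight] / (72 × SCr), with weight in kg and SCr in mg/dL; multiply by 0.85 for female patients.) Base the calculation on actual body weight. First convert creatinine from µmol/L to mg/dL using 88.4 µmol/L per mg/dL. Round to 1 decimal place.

35.1 mL/min

SCr = 122 / 88.4 = 1.38 mg/dL
CrCl = (140 − 86) × 76 / (72 × 1.38) × 0.85 = 4104.0 / 99.36 × 0.85 ≈ 35.1 mL/min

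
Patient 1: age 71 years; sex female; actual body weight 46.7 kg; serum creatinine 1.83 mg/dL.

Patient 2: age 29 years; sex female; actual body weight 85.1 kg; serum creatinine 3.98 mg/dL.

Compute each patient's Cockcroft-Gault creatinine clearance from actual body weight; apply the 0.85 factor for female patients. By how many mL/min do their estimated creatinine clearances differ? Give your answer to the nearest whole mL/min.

7 mL/min

Patient 1: CrCl = (140 − 71) × 46.7 / (72 × 1.83) × 0.85 = 3222.3 / 131.76 × 0.85 ≈ 20.8 mL/min
Patient 2: CrCl = (140 − 29) × 85.1 / (72 × 3.98) × 0.85 = 9446.1 / 286.56 × 0.85 ≈ 28.0 mL/min
|20.8 − 28.0| = 7.2 mL/min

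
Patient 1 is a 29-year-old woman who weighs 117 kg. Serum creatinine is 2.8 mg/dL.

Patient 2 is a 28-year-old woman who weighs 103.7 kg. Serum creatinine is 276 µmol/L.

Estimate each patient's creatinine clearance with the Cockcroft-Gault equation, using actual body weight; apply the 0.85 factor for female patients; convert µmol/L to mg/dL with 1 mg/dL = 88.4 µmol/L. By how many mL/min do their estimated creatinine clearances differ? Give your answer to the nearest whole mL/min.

11 mL/min

Patient 1: CrCl = (140 − 29) × 117 / (72 × 2.8) × 0.85 = 12987.0 / 201.60 × 0.85 ≈ 54.8 mL/min
Patient 2: SCr = 276 / 88.4 = 3.122 mg/dL
Patient 2: CrCl = (140 − 28) × 103.7 / (72 × 3.122) × 0.85 = 11614.4 / 224.78 × 0.85 ≈ 43.9 mL/min
|54.8 − 43.9| = 10.9 mL/min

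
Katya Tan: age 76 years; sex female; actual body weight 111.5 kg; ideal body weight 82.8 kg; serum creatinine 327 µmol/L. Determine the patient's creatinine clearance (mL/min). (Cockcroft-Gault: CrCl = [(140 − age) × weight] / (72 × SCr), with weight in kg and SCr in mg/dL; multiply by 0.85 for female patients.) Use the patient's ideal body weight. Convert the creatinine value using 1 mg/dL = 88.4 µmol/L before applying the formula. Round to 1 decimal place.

16.9 mL/min

SCr = 327 / 88.4 = 3.699 mg/dL
CrCl = (140 − 76) × 82.8 / (72 × 3.699) × 0.85 = 5299.2 / 266.33 × 0.85 ≈ 16.9 mL/min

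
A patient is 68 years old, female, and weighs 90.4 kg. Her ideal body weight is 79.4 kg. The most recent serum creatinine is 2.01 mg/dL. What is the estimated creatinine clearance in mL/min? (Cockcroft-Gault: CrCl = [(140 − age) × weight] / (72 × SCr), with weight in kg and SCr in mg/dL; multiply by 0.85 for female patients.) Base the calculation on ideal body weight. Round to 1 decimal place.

33.6 mL/min

CrCl = (140 − 68) × 79.4 / (72 × 2.01) × 0.85 = 5716.8 / 144.72 × 0.85 ≈ 33.6 mL/min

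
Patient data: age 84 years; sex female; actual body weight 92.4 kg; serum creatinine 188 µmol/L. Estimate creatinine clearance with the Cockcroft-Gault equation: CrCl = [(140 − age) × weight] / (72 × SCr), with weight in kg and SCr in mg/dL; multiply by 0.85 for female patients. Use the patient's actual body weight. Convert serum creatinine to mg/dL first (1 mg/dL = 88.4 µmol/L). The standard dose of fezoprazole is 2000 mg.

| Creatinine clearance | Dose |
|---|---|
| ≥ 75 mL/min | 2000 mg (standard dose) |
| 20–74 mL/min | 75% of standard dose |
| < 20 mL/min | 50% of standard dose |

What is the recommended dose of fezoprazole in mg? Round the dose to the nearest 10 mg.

1500 mg

SCr = 188 / 88.4 = 2.127 mg/dL
CrCl = (140 − 84) × 92.4 / (72 × 2.127) × 0.85 = 5174.4 / 153.14 × 0.85 ≈ 28.7 mL/min
CrCl ≈ 29 mL/min → bracket 20–74 mL/min.
75% of 2000 mg = 1500 mg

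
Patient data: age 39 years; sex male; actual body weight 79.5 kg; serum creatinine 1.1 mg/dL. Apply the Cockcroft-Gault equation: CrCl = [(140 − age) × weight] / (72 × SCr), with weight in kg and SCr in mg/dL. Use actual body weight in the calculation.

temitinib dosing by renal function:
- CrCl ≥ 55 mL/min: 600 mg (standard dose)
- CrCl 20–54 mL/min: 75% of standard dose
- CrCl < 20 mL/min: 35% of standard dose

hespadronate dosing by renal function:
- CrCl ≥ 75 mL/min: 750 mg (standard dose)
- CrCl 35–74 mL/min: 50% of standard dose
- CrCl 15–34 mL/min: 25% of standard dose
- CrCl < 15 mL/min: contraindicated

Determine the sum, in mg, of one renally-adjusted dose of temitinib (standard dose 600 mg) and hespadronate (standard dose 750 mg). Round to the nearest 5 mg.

CrCl = (140 − 39) × 79.5 / (72 × 1.1) = 8029.5 / 79.20 ≈ 101.4 mL/min
CrCl ≈ 101 mL/min.
temitinib: ≥ 55 mL/min → 100% of 600 mg = 600 mg.
hespadronate: ≥ 75 mL/min → 100% of 750 mg = 750 mg.
Total = 600 + 750 = 1350 mg.

1350 mg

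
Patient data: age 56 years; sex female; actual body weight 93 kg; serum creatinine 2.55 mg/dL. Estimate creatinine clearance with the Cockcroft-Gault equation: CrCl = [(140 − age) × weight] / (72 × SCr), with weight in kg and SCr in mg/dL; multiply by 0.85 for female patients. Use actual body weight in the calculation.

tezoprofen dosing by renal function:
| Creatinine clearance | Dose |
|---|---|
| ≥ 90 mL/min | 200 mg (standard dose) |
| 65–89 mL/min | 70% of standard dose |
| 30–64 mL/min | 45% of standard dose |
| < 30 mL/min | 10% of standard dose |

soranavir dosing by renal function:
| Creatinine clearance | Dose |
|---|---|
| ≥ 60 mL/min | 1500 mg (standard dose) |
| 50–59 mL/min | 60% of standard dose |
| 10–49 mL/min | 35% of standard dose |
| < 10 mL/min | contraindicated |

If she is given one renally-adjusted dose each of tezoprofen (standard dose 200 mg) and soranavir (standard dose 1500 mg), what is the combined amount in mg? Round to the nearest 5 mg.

CrCl = (140 − 56) × 93 / (72 × 2.55) × 0.85 = 7812.0 / 183.60 × 0.85 ≈ 36.2 mL/min
CrCl ≈ 36 mL/min.
tezoprofen: 30–64 mL/min → 45% of 200 mg = 90 mg.
soranavir: 10–49 mL/min → 35% of 1500 mg = 525 mg.
Total = 90 + 525 = 615 mg.

615 mg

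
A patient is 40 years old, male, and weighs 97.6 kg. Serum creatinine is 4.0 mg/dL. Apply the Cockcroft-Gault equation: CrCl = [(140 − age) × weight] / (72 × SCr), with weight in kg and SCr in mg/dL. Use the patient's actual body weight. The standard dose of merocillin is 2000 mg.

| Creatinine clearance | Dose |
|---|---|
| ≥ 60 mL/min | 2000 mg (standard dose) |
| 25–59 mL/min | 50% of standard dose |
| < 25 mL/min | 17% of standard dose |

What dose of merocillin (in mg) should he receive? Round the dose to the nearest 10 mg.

CrCl = (140 − 40) × 97.6 / (72 × 4) = 9760.0 / 288.00 ≈ 33.9 mL/min
CrCl ≈ 34 mL/min → bracket 25–59 mL/min.
50% of 2000 mg = 1000 mg

1000 mg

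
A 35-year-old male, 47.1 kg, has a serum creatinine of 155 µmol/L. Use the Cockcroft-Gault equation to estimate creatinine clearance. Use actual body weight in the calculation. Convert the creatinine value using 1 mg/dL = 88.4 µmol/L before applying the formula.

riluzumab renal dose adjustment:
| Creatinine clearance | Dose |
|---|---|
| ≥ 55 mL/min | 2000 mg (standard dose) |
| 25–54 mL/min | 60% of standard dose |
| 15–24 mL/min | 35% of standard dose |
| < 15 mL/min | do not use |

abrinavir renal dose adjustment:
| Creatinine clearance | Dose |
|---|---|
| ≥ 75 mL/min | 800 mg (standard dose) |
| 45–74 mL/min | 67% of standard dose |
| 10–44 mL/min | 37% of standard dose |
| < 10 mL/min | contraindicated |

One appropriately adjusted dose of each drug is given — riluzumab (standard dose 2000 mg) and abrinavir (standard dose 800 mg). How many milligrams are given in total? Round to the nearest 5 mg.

1495 mg

SCr = 155 / 88.4 = 1.753 mg/dL
CrCl = (140 − 35) × 47.1 / (72 × 1.753) = 4945.5 / 126.22 ≈ 39.2 mL/min
CrCl ≈ 39 mL/min.
riluzumab: 25–54 mL/min → 60% of 2000 mg = 1200 mg.
abrinavir: 10–44 mL/min → 37% of 800 mg = 296 mg.
Total = 1200 + 296 = 1496 mg.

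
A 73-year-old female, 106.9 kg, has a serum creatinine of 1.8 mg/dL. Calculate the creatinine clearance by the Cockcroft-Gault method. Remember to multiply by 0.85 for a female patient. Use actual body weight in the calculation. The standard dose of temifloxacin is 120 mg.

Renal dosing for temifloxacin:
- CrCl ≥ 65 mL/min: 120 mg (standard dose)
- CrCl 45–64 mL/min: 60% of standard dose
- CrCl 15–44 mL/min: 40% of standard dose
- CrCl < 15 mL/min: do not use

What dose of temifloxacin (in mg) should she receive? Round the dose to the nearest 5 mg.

CrCl = (140 − 73) × 106.9 / (72 × 1.8) × 0.85 = 7162.3 / 129.60 × 0.85 ≈ 47.0 mL/min
CrCl ≈ 47 mL/min → bracket 45–64 mL/min.
60% of 120 mg = 72 mg → 70 mg

70 mg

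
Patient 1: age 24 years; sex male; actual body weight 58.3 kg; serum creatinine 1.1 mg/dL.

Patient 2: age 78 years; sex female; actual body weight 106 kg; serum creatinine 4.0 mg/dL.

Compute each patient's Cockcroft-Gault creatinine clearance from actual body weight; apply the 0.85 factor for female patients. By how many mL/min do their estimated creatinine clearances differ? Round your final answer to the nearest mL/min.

Patient 1: CrCl = (140 − 24) × 58.3 / (72 × 1.1) = 6762.8 / 79.20 ≈ 85.4 mL/min
Patient 2: CrCl = (140 − 78) × 106 / (72 × 4) × 0.85 = 6572.0 / 288.00 × 0.85 ≈ 19.4 mL/min
|85.4 − 19.4| = 66.0 mL/min

66 mL/min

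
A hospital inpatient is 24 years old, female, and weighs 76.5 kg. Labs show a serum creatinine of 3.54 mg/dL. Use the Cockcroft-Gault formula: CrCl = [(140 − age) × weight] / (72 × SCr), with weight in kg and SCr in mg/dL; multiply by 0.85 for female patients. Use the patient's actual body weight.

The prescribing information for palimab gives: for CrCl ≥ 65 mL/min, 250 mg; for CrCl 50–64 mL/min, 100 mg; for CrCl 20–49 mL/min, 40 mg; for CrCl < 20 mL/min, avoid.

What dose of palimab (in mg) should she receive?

CrCl = (140 − 24) × 76.5 / (72 × 3.54) × 0.85 = 8874.0 / 254.88 × 0.85 ≈ 29.6 mL/min
CrCl ≈ 30 mL/min → bracket 20–49 mL/min.
Dose for this bracket: 40 mg.

40 mg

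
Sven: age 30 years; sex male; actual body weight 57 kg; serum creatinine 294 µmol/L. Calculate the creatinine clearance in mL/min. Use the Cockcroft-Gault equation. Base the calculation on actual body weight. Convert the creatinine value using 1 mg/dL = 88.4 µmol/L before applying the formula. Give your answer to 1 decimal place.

SCr = 294 / 88.4 = 3.326 mg/dL
CrCl = (140 − 30) × 57 / (72 × 3.326) = 6270.0 / 239.47 ≈ 26.2 mL/min

26.2 mL/min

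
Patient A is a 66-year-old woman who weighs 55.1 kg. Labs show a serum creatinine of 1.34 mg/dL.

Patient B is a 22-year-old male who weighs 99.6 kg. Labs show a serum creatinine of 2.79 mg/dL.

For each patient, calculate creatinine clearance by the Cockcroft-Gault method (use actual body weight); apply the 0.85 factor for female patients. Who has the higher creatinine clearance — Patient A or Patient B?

Patient A: CrCl = (140 − 66) × 55.1 / (72 × 1.34) × 0.85 = 4077.4 / 96.48 × 0.85 ≈ 35.9 mL/min
Patient B: CrCl = (140 − 22) × 99.6 / (72 × 2.79) = 11752.8 / 200.88 ≈ 58.5 mL/min
35.9 vs 58.5 mL/min → Patient B is higher.

Patient B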